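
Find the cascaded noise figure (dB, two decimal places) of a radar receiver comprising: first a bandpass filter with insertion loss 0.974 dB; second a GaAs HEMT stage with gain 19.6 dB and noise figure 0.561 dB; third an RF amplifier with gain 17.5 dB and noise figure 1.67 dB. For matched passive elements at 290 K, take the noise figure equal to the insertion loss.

1.55 dB

Convert to linear (a loss of L dB is a gain of −L dB): F_i = 10^(NF_i/10), G_i = 10^(G_i,dB/10)
  Stage 1: F_1 = 10^(0.974/10) = 1.251, G_1 = 10^(−0.974/10) = 0.7991
  Stage 2: F_2 = 10^(0.561/10) = 1.138, G_2 = 10^(19.6/10) = 91.20
  Stage 3: F_3 = 10^(1.67/10) = 1.469, G_3 = 10^(17.5/10) = 56.23
Friis cascade:
  F = 1.251 + (1.138 − 1)/0.7991 + (1.469 − 1)/72.88 = 1.430
NF = 10 log₁₀(1.430) = 1.55 dB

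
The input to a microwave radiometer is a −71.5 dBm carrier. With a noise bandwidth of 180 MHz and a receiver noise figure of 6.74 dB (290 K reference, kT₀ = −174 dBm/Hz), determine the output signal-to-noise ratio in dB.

13.2 dB

Noise floor: N = −174 + 10 log₁₀(B) + NF
10 log₁₀(1.80×10⁸) = 82.55 dB
N = −174 + 82.55 + 6.74 = −84.71 dBm
SNR = P_sig − N = −71.5 − (−84.71) = 13.21 dB → 13.2 dB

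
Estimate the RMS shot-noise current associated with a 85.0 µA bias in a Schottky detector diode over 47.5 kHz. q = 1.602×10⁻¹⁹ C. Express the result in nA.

I_n = √(2qI·B)
2qI·B = 2 × 1.602×10⁻¹⁹ × 8.50×10⁻⁵ × 4.75×10⁴ = 1.29×10⁻¹⁸ A²
I_n = √(1.29×10⁻¹⁸) = 1.14×10⁻⁹ A = 1.14 nA

1.14 nA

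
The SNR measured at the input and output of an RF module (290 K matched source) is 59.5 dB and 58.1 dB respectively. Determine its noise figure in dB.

NF (dB) = SNR_in(dB) − SNR_out(dB) when the source is at T₀
NF = 59.5 − 58.1 = 1.4 dB

1.4 dB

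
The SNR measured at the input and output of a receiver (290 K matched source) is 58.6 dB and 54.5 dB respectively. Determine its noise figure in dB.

4.1 dB

NF (dB) = SNR_in(dB) − SNR_out(dB) when the source is at T₀
NF = 58.6 − 54.5 = 4.1 dB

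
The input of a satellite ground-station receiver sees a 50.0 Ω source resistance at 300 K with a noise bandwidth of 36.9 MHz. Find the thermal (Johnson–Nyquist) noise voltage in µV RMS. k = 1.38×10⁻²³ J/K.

V_n = √(4kTRB)
4kTRB = 4 × 1.38×10⁻²³ × 300 × 5.00×10¹ × 3.69×10⁷ = 3.06×10⁻¹¹ V²
V_n = √(3.06×10⁻¹¹) = 5.53×10⁻⁶ V = 5.53 µV

5.53 µV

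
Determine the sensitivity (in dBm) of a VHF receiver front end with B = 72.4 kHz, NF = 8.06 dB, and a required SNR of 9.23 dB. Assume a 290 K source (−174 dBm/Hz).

−108.1 dBm

Sensitivity = −174 + 10 log₁₀(B) + NF + SNR_min
= −174 + 48.6 + 8.06 + 9.23
= −108.11 dBm → −108.1 dBm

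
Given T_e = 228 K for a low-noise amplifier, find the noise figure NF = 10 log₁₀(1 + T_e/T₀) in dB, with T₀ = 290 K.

F = 1 + T_e/T₀ = 1 + 228/290 = 1.78621
NF = 10 log₁₀(1.78621) = 2.52 dB

2.52 dB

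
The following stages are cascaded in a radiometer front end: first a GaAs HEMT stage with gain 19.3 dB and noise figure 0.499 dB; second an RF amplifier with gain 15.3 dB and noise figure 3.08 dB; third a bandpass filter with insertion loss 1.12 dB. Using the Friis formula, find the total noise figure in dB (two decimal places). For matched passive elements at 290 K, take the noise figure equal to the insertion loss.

Convert to linear (a loss of L dB is a gain of −L dB): F_i = 10^(NF_i/10), G_i = 10^(G_i,dB/10)
  Stage 1: F_1 = 10^(0.499/10) = 1.122, G_1 = 10^(19.3/10) = 85.11
  Stage 2: F_2 = 10^(3.08/10) = 2.032, G_2 = 10^(15.3/10) = 33.88
  Stage 3: F_3 = 10^(1.12/10) = 1.294, G_3 = 10^(−1.12/10) = 0.7727
Friis cascade:
  F = 1.122 + (2.032 − 1)/85.11 + (1.294 − 1)/2884 = 1.134
NF = 10 log₁₀(1.134) = 0.55 dB

0.55 dB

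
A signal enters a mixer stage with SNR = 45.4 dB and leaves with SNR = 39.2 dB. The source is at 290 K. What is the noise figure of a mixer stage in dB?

6.2 dB

NF (dB) = SNR_in(dB) − SNR_out(dB) when the source is at T₀
NF = 45.4 − 39.2 = 6.2 dB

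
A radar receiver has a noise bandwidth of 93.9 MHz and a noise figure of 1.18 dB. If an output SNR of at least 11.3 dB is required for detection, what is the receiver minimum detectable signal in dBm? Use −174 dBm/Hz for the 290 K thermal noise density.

−81.8 dBm

Sensitivity = −174 + 10 log₁₀(B) + NF + SNR_min
= −174 + 79.73 + 1.18 + 11.3
= −81.79 dBm → −81.8 dBm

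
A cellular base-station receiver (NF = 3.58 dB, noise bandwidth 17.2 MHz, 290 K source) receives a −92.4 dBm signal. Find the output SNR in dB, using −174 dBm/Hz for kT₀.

5.7 dB

Noise floor: N = −174 + 10 log₁₀(B) + NF
10 log₁₀(1.72×10⁷) = 72.36 dB
N = −174 + 72.36 + 3.58 = −98.06 dBm
SNR = P_sig − N = −92.4 − (−98.06) = 5.66 dB → 5.7 dB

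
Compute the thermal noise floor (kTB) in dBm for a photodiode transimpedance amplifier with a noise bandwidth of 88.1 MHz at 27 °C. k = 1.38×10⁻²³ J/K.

−94.4 dBm

T = 27 °C + 273.15 = 300.15 K
P_n = kTB = 1.38×10⁻²³ × 300.15 × 8.81×10⁷ = 3.65×10⁻¹³ W
In dBm: 10 log₁₀(3.65×10⁻¹³ / 10⁻³) = −94.4 dBm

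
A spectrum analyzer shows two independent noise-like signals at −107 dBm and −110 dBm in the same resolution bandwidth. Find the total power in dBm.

−105.2 dBm

Convert to linear, add, convert back:
P₁ = 2.00×10⁻¹⁴ W, P₂ = 1.00×10⁻¹⁴ W
P_tot = 3.00×10⁻¹⁴ W → 10 log₁₀(P_tot / 10⁻³) = −105.2 dBm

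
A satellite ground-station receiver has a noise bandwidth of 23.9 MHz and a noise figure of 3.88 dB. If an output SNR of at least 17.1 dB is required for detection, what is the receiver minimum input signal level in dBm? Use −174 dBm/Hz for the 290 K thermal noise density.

Sensitivity = −174 + 10 log₁₀(B) + NF + SNR_min
= −174 + 73.78 + 3.88 + 17.1
= −79.24 dBm → −79.2 dBm

−79.2 dBm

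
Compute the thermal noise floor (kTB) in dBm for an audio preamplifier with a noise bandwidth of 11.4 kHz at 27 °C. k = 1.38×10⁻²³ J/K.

−133.3 dBm

T = 27 °C + 273.15 = 300.15 K
P_n = kTB = 1.38×10⁻²³ × 300.15 × 1.14×10⁴ = 4.72×10⁻¹⁷ W
In dBm: 10 log₁₀(4.72×10⁻¹⁷ / 10⁻³) = −133.3 dBm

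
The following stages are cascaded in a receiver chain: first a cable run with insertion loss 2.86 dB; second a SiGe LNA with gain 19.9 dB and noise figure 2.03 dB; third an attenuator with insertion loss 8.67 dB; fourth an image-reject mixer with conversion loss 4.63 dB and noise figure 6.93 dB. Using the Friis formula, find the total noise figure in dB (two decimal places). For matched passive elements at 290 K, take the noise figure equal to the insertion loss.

5.78 dB

Convert to linear (a loss of L dB is a gain of −L dB): F_i = 10^(NF_i/10), G_i = 10^(G_i,dB/10)
  Stage 1: F_1 = 10^(2.86/10) = 1.932, G_1 = 10^(−2.86/10) = 0.5176
  Stage 2: F_2 = 10^(2.03/10) = 1.596, G_2 = 10^(19.9/10) = 97.72
  Stage 3: F_3 = 10^(8.67/10) = 7.362, G_3 = 10^(−8.67/10) = 0.1358
  Stage 4: F_4 = 10^(6.93/10) = 4.932, G_4 = 10^(−4.63/10) = 0.3443
Friis cascade:
  F = 1.932 + (1.596 − 1)/0.5176 + (7.362 − 1)/50.58 + (4.932 − 1)/6.871 = 3.781
NF = 10 log₁₀(3.781) = 5.78 dB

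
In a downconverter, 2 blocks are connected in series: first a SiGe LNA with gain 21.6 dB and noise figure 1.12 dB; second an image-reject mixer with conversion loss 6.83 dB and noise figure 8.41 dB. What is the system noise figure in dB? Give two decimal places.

1.26 dB

Convert to linear (a loss of L dB is a gain of −L dB): F_i = 10^(NF_i/10), G_i = 10^(G_i,dB/10)
  Stage 1: F_1 = 10^(1.12/10) = 1.294, G_1 = 10^(21.6/10) = 144.5
  Stage 2: F_2 = 10^(8.41/10) = 6.934, G_2 = 10^(−6.83/10) = 0.2075
Friis cascade:
  F = 1.294 + (6.934 − 1)/144.5 = 1.335
NF = 10 log₁₀(1.335) = 1.26 dB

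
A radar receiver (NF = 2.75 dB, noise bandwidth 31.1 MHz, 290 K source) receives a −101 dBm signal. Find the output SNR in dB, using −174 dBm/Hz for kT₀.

Noise floor: N = −174 + 10 log₁₀(B) + NF
10 log₁₀(3.11×10⁷) = 74.93 dB
N = −174 + 74.93 + 2.75 = −96.32 dBm
SNR = P_sig − N = −101 − (−96.32) = −4.68 dB → −4.7 dB

−4.7 dB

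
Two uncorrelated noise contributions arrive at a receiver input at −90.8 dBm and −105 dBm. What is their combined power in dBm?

Convert to linear, add, convert back:
P₁ = 8.32×10⁻¹³ W, P₂ = 3.16×10⁻¹⁴ W
P_tot = 8.63×10⁻¹³ W → 10 log₁₀(P_tot / 10⁻³) = −90.6 dBm

−90.6 dBm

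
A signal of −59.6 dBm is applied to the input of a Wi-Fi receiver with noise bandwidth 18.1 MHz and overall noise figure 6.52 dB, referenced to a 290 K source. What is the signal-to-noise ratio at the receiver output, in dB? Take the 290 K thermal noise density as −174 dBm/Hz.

Noise floor: N = −174 + 10 log₁₀(B) + NF
10 log₁₀(1.81×10⁷) = 72.58 dB
N = −174 + 72.58 + 6.52 = −94.90 dBm
SNR = P_sig − N = −59.6 − (−94.90) = 35.30 dB → 35.3 dB

35.3 dB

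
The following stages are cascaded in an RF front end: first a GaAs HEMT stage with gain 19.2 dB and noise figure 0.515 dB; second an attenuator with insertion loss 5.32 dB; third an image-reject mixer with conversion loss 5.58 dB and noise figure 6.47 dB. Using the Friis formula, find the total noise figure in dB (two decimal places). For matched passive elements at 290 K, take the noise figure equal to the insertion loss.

1.12 dB

Convert to linear (a loss of L dB is a gain of −L dB): F_i = 10^(NF_i/10), G_i = 10^(G_i,dB/10)
  Stage 1: F_1 = 10^(0.515/10) = 1.126, G_1 = 10^(19.2/10) = 83.18
  Stage 2: F_2 = 10^(5.32/10) = 3.404, G_2 = 10^(−5.32/10) = 0.2938
  Stage 3: F_3 = 10^(6.47/10) = 4.436, G_3 = 10^(−5.58/10) = 0.2767
Friis cascade:
  F = 1.126 + (3.404 − 1)/83.18 + (4.436 − 1)/24.43 = 1.295
NF = 10 log₁₀(1.295) = 1.12 dB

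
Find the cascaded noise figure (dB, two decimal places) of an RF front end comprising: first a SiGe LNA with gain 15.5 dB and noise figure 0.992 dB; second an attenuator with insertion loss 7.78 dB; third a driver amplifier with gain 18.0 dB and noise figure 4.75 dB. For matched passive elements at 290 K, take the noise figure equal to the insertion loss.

2.39 dB

Convert to linear (a loss of L dB is a gain of −L dB): F_i = 10^(NF_i/10), G_i = 10^(G_i,dB/10)
  Stage 1: F_1 = 10^(0.992/10) = 1.257, G_1 = 10^(15.5/10) = 35.48
  Stage 2: F_2 = 10^(7.78/10) = 5.998, G_2 = 10^(−7.78/10) = 0.1667
  Stage 3: F_3 = 10^(4.75/10) = 2.985, G_3 = 10^(18.0/10) = 63.10
Friis cascade:
  F = 1.257 + (5.998 − 1)/35.48 + (2.985 − 1)/5.916 = 1.733
NF = 10 log₁₀(1.733) = 2.39 dB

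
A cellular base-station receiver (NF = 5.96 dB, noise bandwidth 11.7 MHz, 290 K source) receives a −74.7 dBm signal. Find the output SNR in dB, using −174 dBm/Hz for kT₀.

Noise floor: N = −174 + 10 log₁₀(B) + NF
10 log₁₀(1.17×10⁷) = 70.68 dB
N = −174 + 70.68 + 5.96 = −97.36 dBm
SNR = P_sig − N = −74.7 − (−97.36) = 22.66 dB → 22.7 dB

22.7 dB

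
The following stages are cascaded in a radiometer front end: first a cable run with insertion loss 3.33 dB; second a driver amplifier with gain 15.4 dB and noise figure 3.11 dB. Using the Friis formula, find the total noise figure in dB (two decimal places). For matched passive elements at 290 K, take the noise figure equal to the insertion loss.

Convert to linear (a loss of L dB is a gain of −L dB): F_i = 10^(NF_i/10), G_i = 10^(G_i,dB/10)
  Stage 1: F_1 = 10^(3.33/10) = 2.153, G_1 = 10^(−3.33/10) = 0.4645
  Stage 2: F_2 = 10^(3.11/10) = 2.046, G_2 = 10^(15.4/10) = 34.67
Friis cascade:
  F = 2.153 + (2.046 − 1)/0.4645 = 4.406
NF = 10 log₁₀(4.406) = 6.44 dB

6.44 dB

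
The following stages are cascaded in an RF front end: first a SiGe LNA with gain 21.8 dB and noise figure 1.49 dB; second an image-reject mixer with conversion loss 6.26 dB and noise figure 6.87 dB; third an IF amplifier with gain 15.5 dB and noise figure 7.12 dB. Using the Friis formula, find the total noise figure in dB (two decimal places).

Convert to linear (a loss of L dB is a gain of −L dB): F_i = 10^(NF_i/10), G_i = 10^(G_i,dB/10)
  Stage 1: F_1 = 10^(1.49/10) = 1.409, G_1 = 10^(21.8/10) = 151.4
  Stage 2: F_2 = 10^(6.87/10) = 4.864, G_2 = 10^(−6.26/10) = 0.2366
  Stage 3: F_3 = 10^(7.12/10) = 5.152, G_3 = 10^(15.5/10) = 35.48
Friis cascade:
  F = 1.409 + (4.864 − 1)/151.4 + (5.152 − 1)/35.81 = 1.551
NF = 10 log₁₀(1.551) = 1.91 dB

1.91 dB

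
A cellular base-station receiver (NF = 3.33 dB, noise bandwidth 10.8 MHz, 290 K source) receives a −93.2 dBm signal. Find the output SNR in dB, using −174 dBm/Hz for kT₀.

Noise floor: N = −174 + 10 log₁₀(B) + NF
10 log₁₀(1.08×10⁷) = 70.33 dB
N = −174 + 70.33 + 3.33 = −100.34 dBm
SNR = P_sig − N = −93.2 − (−100.34) = 7.14 dB → 7.1 dB

7.1 dB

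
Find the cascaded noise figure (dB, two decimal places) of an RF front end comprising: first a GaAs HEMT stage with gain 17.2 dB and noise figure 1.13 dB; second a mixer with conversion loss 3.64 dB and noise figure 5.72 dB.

1.30 dB

Convert to linear (a loss of L dB is a gain of −L dB): F_i = 10^(NF_i/10), G_i = 10^(G_i,dB/10)
  Stage 1: F_1 = 10^(1.13/10) = 1.297, G_1 = 10^(17.2/10) = 52.48
  Stage 2: F_2 = 10^(5.72/10) = 3.733, G_2 = 10^(−3.64/10) = 0.4325
Friis cascade:
  F = 1.297 + (3.733 − 1)/52.48 = 1.349
NF = 10 log₁₀(1.349) = 1.30 dB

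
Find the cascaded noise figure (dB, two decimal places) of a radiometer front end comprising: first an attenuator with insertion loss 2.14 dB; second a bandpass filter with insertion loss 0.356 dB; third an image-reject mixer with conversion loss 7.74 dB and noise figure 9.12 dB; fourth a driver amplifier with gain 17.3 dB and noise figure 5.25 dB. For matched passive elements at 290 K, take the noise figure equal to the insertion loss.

Convert to linear (a loss of L dB is a gain of −L dB): F_i = 10^(NF_i/10), G_i = 10^(G_i,dB/10)
  Stage 1: F_1 = 10^(2.14/10) = 1.637, G_1 = 10^(−2.14/10) = 0.6109
  Stage 2: F_2 = 10^(0.356/10) = 1.085, G_2 = 10^(−0.356/10) = 0.9213
  Stage 3: F_3 = 10^(9.12/10) = 8.166, G_3 = 10^(−7.74/10) = 0.1683
  Stage 4: F_4 = 10^(5.25/10) = 3.350, G_4 = 10^(17.3/10) = 53.70
Friis cascade:
  F = 1.637 + (1.085 − 1)/0.6109 + (8.166 − 1)/0.5629 + (3.350 − 1)/0.09471 = 39.32
NF = 10 log₁₀(39.32) = 15.95 dB

15.95 dB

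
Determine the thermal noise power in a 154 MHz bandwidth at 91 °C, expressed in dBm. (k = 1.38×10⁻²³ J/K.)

T = 91 °C + 273.15 = 364.15 K
P_n = kTB = 1.38×10⁻²³ × 364.15 × 1.54×10⁸ = 7.74×10⁻¹³ W
In dBm: 10 log₁₀(7.74×10⁻¹³ / 10⁻³) = −91.1 dBm

−91.1 dBm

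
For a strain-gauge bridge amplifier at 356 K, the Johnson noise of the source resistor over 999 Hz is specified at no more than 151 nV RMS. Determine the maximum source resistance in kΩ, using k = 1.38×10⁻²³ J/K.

1.16 kΩ

Johnson–Nyquist: V_n = √(4kTRB) ⇒ R = V_n² / (4kTB)
4kTB = 4 × 1.38×10⁻²³ × 356 × 9.99×10² = 1.96×10⁻¹⁷
R = (1.51×10⁻⁷)² / 1.96×10⁻¹⁷ = 1.16×10³ Ω = 1.16 kΩ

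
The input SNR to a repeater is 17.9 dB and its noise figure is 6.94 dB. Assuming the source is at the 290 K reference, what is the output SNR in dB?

By definition F = SNR_in/SNR_out, so in dB: SNR_out = SNR_in − NF
SNR_out = 17.9 − 6.94 = 10.96 dB

10.96 dB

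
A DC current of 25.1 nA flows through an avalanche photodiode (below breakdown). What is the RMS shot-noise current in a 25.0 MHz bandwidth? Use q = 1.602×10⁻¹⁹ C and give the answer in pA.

I_n = √(2qI·B)
2qI·B = 2 × 1.602×10⁻¹⁹ × 2.51×10⁻⁸ × 2.50×10⁷ = 2.01×10⁻¹⁹ A²
I_n = √(2.01×10⁻¹⁹) = 4.48×10⁻¹⁰ A = 448 pA

448 pA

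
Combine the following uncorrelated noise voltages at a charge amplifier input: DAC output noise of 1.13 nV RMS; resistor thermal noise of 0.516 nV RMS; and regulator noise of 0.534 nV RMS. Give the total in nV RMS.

Uncorrelated sources add in power (mean-square): V_tot = √(ΣV_i²)
V_tot = √[(1.13×10⁻⁹)² + (5.16×10⁻¹⁰)² + (5.34×10⁻¹⁰)²] = 1.35×10⁻⁹ V = 1.35 nV

1.35 nV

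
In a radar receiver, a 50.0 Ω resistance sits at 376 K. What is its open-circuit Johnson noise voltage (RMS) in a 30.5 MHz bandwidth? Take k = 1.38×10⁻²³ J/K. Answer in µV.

V_n = √(4kTRB)
4kTRB = 4 × 1.38×10⁻²³ × 376 × 5.00×10¹ × 3.05×10⁷ = 3.17×10⁻¹¹ V²
V_n = √(3.17×10⁻¹¹) = 5.63×10⁻⁶ V = 5.63 µV

5.63 µV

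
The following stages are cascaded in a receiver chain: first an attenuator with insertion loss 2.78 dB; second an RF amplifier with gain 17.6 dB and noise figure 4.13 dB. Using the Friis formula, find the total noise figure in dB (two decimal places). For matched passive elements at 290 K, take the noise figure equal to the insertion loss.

Convert to linear (a loss of L dB is a gain of −L dB): F_i = 10^(NF_i/10), G_i = 10^(G_i,dB/10)
  Stage 1: F_1 = 10^(2.78/10) = 1.897, G_1 = 10^(−2.78/10) = 0.5272
  Stage 2: F_2 = 10^(4.13/10) = 2.588, G_2 = 10^(17.6/10) = 57.54
Friis cascade:
  F = 1.897 + (2.588 − 1)/0.5272 = 4.909
NF = 10 log₁₀(4.909) = 6.91 dB

6.91 dB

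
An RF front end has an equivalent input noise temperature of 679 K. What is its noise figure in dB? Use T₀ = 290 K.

5.24 dB

F = 1 + T_e/T₀ = 1 + 679/290 = 3.34138
NF = 10 log₁₀(3.34138) = 5.24 dB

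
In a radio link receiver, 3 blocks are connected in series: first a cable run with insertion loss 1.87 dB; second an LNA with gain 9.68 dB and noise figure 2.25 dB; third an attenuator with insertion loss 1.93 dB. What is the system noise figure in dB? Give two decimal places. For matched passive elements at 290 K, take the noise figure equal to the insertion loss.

4.27 dB

Convert to linear (a loss of L dB is a gain of −L dB): F_i = 10^(NF_i/10), G_i = 10^(G_i,dB/10)
  Stage 1: F_1 = 10^(1.87/10) = 1.538, G_1 = 10^(−1.87/10) = 0.6501
  Stage 2: F_2 = 10^(2.25/10) = 1.679, G_2 = 10^(9.68/10) = 9.290
  Stage 3: F_3 = 10^(1.93/10) = 1.560, G_3 = 10^(−1.93/10) = 0.6412
Friis cascade:
  F = 1.538 + (1.679 − 1)/0.6501 + (1.560 − 1)/6.039 = 2.675
NF = 10 log₁₀(2.675) = 4.27 dB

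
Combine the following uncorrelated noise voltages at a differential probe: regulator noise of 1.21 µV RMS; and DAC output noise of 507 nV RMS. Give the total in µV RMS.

Uncorrelated sources add in power (mean-square): V_tot = √(ΣV_i²)
V_tot = √[(1.21×10⁻⁶)² + (5.07×10⁻⁷)²] = 1.31×10⁻⁶ V = 1.31 µV

1.31 µV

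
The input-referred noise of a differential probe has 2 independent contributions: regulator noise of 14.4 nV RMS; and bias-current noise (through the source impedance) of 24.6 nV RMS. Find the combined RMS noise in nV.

Uncorrelated sources add in power (mean-square): V_tot = √(ΣV_i²)
V_tot = √[(1.44×10⁻⁸)² + (2.46×10⁻⁸)²] = 2.85×10⁻⁸ V = 28.5 nV

28.5 nV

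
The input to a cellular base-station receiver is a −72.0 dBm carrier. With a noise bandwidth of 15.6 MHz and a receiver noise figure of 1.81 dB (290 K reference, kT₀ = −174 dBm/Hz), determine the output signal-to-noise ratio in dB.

Noise floor: N = −174 + 10 log₁₀(B) + NF
10 log₁₀(1.56×10⁷) = 71.93 dB
N = −174 + 71.93 + 1.81 = −100.26 dBm
SNR = P_sig − N = −72.0 − (−100.26) = 28.26 dB → 28.3 dB

28.3 dB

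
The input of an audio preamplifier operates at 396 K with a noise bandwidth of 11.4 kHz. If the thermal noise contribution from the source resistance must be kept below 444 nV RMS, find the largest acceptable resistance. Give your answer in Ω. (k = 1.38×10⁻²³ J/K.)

Johnson–Nyquist: V_n = √(4kTRB) ⇒ R = V_n² / (4kTB)
4kTB = 4 × 1.38×10⁻²³ × 396 × 1.14×10⁴ = 2.49×10⁻¹⁶
R = (4.44×10⁻⁷)² / 2.49×10⁻¹⁶ = 7.91×10² Ω = 791 Ω

791 Ω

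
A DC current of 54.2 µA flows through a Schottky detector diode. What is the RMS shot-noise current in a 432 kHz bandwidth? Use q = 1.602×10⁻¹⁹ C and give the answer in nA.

2.74 nA

I_n = √(2qI·B)
2qI·B = 2 × 1.602×10⁻¹⁹ × 5.42×10⁻⁵ × 4.32×10⁵ = 7.50×10⁻¹⁸ A²
I_n = √(7.50×10⁻¹⁸) = 2.74×10⁻⁹ A = 2.74 nA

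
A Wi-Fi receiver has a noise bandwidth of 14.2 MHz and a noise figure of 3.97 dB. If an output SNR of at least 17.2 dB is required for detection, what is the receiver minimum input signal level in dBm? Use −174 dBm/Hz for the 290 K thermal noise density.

Sensitivity = −174 + 10 log₁₀(B) + NF + SNR_min
= −174 + 71.52 + 3.97 + 17.2
= −81.31 dBm → −81.3 dBm

−81.3 dBm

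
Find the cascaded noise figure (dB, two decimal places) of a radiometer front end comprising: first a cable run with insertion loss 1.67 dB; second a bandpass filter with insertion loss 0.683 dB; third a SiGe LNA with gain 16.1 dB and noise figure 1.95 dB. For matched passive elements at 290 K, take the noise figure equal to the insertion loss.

4.30 dB

Convert to linear (a loss of L dB is a gain of −L dB): F_i = 10^(NF_i/10), G_i = 10^(G_i,dB/10)
  Stage 1: F_1 = 10^(1.67/10) = 1.469, G_1 = 10^(−1.67/10) = 0.6808
  Stage 2: F_2 = 10^(0.683/10) = 1.170, G_2 = 10^(−0.683/10) = 0.8545
  Stage 3: F_3 = 10^(1.95/10) = 1.567, G_3 = 10^(16.1/10) = 40.74
Friis cascade:
  F = 1.469 + (1.170 − 1)/0.6808 + (1.567 − 1)/0.5817 = 2.693
NF = 10 log₁₀(2.693) = 4.30 dB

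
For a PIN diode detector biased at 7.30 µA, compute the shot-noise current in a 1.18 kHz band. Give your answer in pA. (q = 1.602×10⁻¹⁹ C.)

52.5 pA

I_n = √(2qI·B)
2qI·B = 2 × 1.602×10⁻¹⁹ × 7.30×10⁻⁶ × 1.18×10³ = 2.76×10⁻²¹ A²
I_n = √(2.76×10⁻²¹) = 5.25×10⁻¹¹ A = 52.5 pA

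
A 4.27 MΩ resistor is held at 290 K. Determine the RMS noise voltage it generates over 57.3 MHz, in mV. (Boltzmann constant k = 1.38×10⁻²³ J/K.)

1.98 mV

V_n = √(4kTRB)
4kTRB = 4 × 1.38×10⁻²³ × 290 × 4.27×10⁶ × 5.73×10⁷ = 3.92×10⁻⁶ V²
V_n = √(3.92×10⁻⁶) = 1.98×10⁻³ V = 1.98 mV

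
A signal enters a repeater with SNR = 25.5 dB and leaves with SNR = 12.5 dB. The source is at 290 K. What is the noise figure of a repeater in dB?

13.0 dB

NF (dB) = SNR_in(dB) − SNR_out(dB) when the source is at T₀
NF = 25.5 − 12.5 = 13.0 dB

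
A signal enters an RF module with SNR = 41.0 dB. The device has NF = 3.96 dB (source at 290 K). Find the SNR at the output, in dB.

37.04 dB

By definition F = SNR_in/SNR_out, so in dB: SNR_out = SNR_in − NF
SNR_out = 41.0 − 3.96 = 37.04 dB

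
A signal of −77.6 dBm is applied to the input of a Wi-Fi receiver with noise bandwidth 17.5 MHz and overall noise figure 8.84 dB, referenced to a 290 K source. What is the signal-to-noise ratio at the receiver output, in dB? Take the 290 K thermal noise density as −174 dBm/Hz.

15.1 dB

Noise floor: N = −174 + 10 log₁₀(B) + NF
10 log₁₀(1.75×10⁷) = 72.43 dB
N = −174 + 72.43 + 8.84 = −92.73 dBm
SNR = P_sig − N = −77.6 − (−92.73) = 15.13 dB → 15.1 dB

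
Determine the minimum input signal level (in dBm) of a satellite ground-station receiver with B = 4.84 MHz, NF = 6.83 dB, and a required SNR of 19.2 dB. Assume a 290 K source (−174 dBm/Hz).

Sensitivity = −174 + 10 log₁₀(B) + NF + SNR_min
= −174 + 66.85 + 6.83 + 19.2
= −81.12 dBm → −81.1 dBm

−81.1 dBm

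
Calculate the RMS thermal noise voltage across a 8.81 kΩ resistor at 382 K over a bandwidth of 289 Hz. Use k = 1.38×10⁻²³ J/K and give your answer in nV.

232 nV

V_n = √(4kTRB)
4kTRB = 4 × 1.38×10⁻²³ × 382 × 8.81×10³ × 2.89×10² = 5.37×10⁻¹⁴ V²
V_n = √(5.37×10⁻¹⁴) = 2.32×10⁻⁷ V = 232 nV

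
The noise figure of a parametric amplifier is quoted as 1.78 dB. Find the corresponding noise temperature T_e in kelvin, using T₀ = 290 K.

147 K

F = 10^(1.78/10) = 1.50661
T_e = (F − 1)·T₀ = (1.50661 − 1) × 290 = 147 K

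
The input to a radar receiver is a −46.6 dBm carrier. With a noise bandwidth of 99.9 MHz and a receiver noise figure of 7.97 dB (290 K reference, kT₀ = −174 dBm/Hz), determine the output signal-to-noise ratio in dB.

39.4 dB

Noise floor: N = −174 + 10 log₁₀(B) + NF
10 log₁₀(9.99×10⁷) = 80 dB
N = −174 + 80 + 7.97 = −86.03 dBm
SNR = P_sig − N = −46.6 − (−86.03) = 39.43 dB → 39.4 dB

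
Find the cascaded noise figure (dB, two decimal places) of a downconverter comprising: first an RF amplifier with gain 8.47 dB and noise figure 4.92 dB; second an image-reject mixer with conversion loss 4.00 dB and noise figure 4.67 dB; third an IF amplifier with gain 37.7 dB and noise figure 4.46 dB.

Convert to linear (a loss of L dB is a gain of −L dB): F_i = 10^(NF_i/10), G_i = 10^(G_i,dB/10)
  Stage 1: F_1 = 10^(4.92/10) = 3.105, G_1 = 10^(8.47/10) = 7.031
  Stage 2: F_2 = 10^(4.67/10) = 2.931, G_2 = 10^(−4.00/10) = 0.3981
  Stage 3: F_3 = 10^(4.46/10) = 2.793, G_3 = 10^(37.7/10) = 5888
Friis cascade:
  F = 3.105 + (2.931 − 1)/7.031 + (2.793 − 1)/2.799 = 4.020
NF = 10 log₁₀(4.020) = 6.04 dB

6.04 dB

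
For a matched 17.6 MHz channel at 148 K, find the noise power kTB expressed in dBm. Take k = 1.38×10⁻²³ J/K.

P_n = kTB = 1.38×10⁻²³ × 148 × 1.76×10⁷ = 3.59×10⁻¹⁴ W
In dBm: 10 log₁₀(3.59×10⁻¹⁴ / 10⁻³) = −104.4 dBm

−104.4 dBm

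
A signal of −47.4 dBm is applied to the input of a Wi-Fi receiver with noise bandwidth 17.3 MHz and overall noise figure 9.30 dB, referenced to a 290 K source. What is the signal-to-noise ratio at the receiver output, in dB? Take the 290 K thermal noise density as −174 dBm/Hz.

44.9 dB

Noise floor: N = −174 + 10 log₁₀(B) + NF
10 log₁₀(1.73×10⁷) = 72.38 dB
N = −174 + 72.38 + 9.30 = −92.32 dBm
SNR = P_sig − N = −47.4 − (−92.32) = 44.92 dB → 44.9 dB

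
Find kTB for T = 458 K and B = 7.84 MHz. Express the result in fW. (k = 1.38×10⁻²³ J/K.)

P_n = kTB = 1.38×10⁻²³ × 458 × 7.84×10⁶ = 4.96×10⁻¹⁴ W = 49.6 fW

49.6 fW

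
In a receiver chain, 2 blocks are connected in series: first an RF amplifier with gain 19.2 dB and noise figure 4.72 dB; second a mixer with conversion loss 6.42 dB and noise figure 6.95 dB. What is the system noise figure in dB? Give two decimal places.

4.79 dB

Convert to linear (a loss of L dB is a gain of −L dB): F_i = 10^(NF_i/10), G_i = 10^(G_i,dB/10)
  Stage 1: F_1 = 10^(4.72/10) = 2.965, G_1 = 10^(19.2/10) = 83.18
  Stage 2: F_2 = 10^(6.95/10) = 4.955, G_2 = 10^(−6.42/10) = 0.2280
Friis cascade:
  F = 2.965 + (4.955 − 1)/83.18 = 3.012
NF = 10 log₁₀(3.012) = 4.79 dB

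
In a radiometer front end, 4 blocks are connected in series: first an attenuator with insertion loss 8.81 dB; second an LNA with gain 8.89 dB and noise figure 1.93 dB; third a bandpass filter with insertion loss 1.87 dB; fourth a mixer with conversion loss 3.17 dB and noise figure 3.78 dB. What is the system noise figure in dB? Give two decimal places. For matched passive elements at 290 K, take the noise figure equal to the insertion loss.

Convert to linear (a loss of L dB is a gain of −L dB): F_i = 10^(NF_i/10), G_i = 10^(G_i,dB/10)
  Stage 1: F_1 = 10^(8.81/10) = 7.603, G_1 = 10^(−8.81/10) = 0.1315
  Stage 2: F_2 = 10^(1.93/10) = 1.560, G_2 = 10^(8.89/10) = 7.745
  Stage 3: F_3 = 10^(1.87/10) = 1.538, G_3 = 10^(−1.87/10) = 0.6501
  Stage 4: F_4 = 10^(3.78/10) = 2.388, G_4 = 10^(−3.17/10) = 0.4819
Friis cascade:
  F = 7.603 + (1.560 − 1)/0.1315 + (1.538 − 1)/1.019 + (2.388 − 1)/0.6622 = 14.48
NF = 10 log₁₀(14.48) = 11.61 dB

11.61 dB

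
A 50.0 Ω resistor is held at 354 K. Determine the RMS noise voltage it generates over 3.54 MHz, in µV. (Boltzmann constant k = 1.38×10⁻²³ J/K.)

V_n = √(4kTRB)
4kTRB = 4 × 1.38×10⁻²³ × 354 × 5.00×10¹ × 3.54×10⁶ = 3.46×10⁻¹² V²
V_n = √(3.46×10⁻¹²) = 1.86×10⁻⁶ V = 1.86 µV

1.86 µV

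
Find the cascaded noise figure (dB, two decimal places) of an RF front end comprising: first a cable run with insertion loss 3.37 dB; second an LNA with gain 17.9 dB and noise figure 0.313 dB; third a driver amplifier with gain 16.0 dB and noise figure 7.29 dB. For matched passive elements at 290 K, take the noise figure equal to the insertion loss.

3.96 dB

Convert to linear (a loss of L dB is a gain of −L dB): F_i = 10^(NF_i/10), G_i = 10^(G_i,dB/10)
  Stage 1: F_1 = 10^(3.37/10) = 2.173, G_1 = 10^(−3.37/10) = 0.4603
  Stage 2: F_2 = 10^(0.313/10) = 1.075, G_2 = 10^(17.9/10) = 61.66
  Stage 3: F_3 = 10^(7.29/10) = 5.358, G_3 = 10^(16.0/10) = 39.81
Friis cascade:
  F = 2.173 + (1.075 − 1)/0.4603 + (5.358 − 1)/28.38 = 2.489
NF = 10 log₁₀(2.489) = 3.96 dB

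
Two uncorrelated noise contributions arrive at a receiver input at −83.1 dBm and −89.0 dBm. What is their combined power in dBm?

Convert to linear, add, convert back:
P₁ = 4.90×10⁻¹² W, P₂ = 1.26×10⁻¹² W
P_tot = 6.16×10⁻¹² W → 10 log₁₀(P_tot / 10⁻³) = −82.1 dBm

−82.1 dBm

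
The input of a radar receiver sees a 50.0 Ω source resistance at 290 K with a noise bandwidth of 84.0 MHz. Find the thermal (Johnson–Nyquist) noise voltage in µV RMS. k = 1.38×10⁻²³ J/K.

8.20 µV

V_n = √(4kTRB)
4kTRB = 4 × 1.38×10⁻²³ × 290 × 5.00×10¹ × 8.40×10⁷ = 6.72×10⁻¹¹ V²
V_n = √(6.72×10⁻¹¹) = 8.20×10⁻⁶ V = 8.20 µV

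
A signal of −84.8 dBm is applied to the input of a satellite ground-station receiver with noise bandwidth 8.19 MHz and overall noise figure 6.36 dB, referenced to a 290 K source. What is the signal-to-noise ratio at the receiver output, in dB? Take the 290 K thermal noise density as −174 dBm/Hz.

Noise floor: N = −174 + 10 log₁₀(B) + NF
10 log₁₀(8.19×10⁶) = 69.13 dB
N = −174 + 69.13 + 6.36 = −98.51 dBm
SNR = P_sig − N = −84.8 − (−98.51) = 13.71 dB → 13.7 dB

13.7 dB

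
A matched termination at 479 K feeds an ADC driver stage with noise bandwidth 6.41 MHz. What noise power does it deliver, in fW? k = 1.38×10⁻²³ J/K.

P_n = kTB = 1.38×10⁻²³ × 479 × 6.41×10⁶ = 4.24×10⁻¹⁴ W = 42.4 fW

42.4 fW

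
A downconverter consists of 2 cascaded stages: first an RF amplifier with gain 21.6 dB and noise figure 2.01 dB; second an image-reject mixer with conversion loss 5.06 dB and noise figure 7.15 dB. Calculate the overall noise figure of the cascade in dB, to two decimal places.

Convert to linear (a loss of L dB is a gain of −L dB): F_i = 10^(NF_i/10), G_i = 10^(G_i,dB/10)
  Stage 1: F_1 = 10^(2.01/10) = 1.589, G_1 = 10^(21.6/10) = 144.5
  Stage 2: F_2 = 10^(7.15/10) = 5.188, G_2 = 10^(−5.06/10) = 0.3119
Friis cascade:
  F = 1.589 + (5.188 − 1)/144.5 = 1.618
NF = 10 log₁₀(1.618) = 2.09 dB

2.09 dB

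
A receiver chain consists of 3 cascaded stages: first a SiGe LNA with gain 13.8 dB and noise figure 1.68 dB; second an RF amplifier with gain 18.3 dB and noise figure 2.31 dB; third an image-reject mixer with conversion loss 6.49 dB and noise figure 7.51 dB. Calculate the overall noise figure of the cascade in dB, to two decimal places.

1.77 dB

Convert to linear (a loss of L dB is a gain of −L dB): F_i = 10^(NF_i/10), G_i = 10^(G_i,dB/10)
  Stage 1: F_1 = 10^(1.68/10) = 1.472, G_1 = 10^(13.8/10) = 23.99
  Stage 2: F_2 = 10^(2.31/10) = 1.702, G_2 = 10^(18.3/10) = 67.61
  Stage 3: F_3 = 10^(7.51/10) = 5.636, G_3 = 10^(−6.49/10) = 0.2244
Friis cascade:
  F = 1.472 + (1.702 − 1)/23.99 + (5.636 − 1)/1622 = 1.504
NF = 10 log₁₀(1.504) = 1.77 dB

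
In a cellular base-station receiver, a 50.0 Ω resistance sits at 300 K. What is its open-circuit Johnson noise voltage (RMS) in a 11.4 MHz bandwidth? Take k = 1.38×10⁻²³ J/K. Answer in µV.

V_n = √(4kTRB)
4kTRB = 4 × 1.38×10⁻²³ × 300 × 5.00×10¹ × 1.14×10⁷ = 9.44×10⁻¹² V²
V_n = √(9.44×10⁻¹²) = 3.07×10⁻⁶ V = 3.07 µV

3.07 µV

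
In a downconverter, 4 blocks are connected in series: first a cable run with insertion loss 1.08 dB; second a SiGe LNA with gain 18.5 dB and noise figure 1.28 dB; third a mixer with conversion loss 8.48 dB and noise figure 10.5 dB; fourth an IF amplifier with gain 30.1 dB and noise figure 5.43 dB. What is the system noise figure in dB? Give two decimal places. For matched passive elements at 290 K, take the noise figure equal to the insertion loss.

Convert to linear (a loss of L dB is a gain of −L dB): F_i = 10^(NF_i/10), G_i = 10^(G_i,dB/10)
  Stage 1: F_1 = 10^(1.08/10) = 1.282, G_1 = 10^(−1.08/10) = 0.7798
  Stage 2: F_2 = 10^(1.28/10) = 1.343, G_2 = 10^(18.5/10) = 70.79
  Stage 3: F_3 = 10^(10.5/10) = 11.22, G_3 = 10^(−8.48/10) = 0.1419
  Stage 4: F_4 = 10^(5.43/10) = 3.491, G_4 = 10^(30.1/10) = 1023
Friis cascade:
  F = 1.282 + (1.343 − 1)/0.7798 + (11.22 − 1)/55.21 + (3.491 − 1)/7.834 = 2.225
NF = 10 log₁₀(2.225) = 3.47 dB

3.47 dB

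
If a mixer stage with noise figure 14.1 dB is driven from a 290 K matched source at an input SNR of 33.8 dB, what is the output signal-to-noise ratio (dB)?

By definition F = SNR_in/SNR_out, so in dB: SNR_out = SNR_in − NF
SNR_out = 33.8 − 14.1 = 19.7 dB

19.7 dB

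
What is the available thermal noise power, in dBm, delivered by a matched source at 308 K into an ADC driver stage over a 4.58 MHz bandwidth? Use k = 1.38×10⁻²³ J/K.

P_n = kTB = 1.38×10⁻²³ × 308 × 4.58×10⁶ = 1.95×10⁻¹⁴ W
In dBm: 10 log₁₀(1.95×10⁻¹⁴ / 10⁻³) = −107.1 dBm

−107.1 dBm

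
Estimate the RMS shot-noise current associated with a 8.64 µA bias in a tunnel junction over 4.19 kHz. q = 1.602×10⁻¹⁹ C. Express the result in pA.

108 pA

I_n = √(2qI·B)
2qI·B = 2 × 1.602×10⁻¹⁹ × 8.64×10⁻⁶ × 4.19×10³ = 1.16×10⁻²⁰ A²
I_n = √(1.16×10⁻²⁰) = 1.08×10⁻¹⁰ A = 108 pA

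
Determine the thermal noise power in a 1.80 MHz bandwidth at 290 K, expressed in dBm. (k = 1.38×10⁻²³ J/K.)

P_n = kTB = 1.38×10⁻²³ × 290 × 1.80×10⁶ = 7.20×10⁻¹⁵ W
In dBm: 10 log₁₀(7.20×10⁻¹⁵ / 10⁻³) = −111.4 dBm

−111.4 dBm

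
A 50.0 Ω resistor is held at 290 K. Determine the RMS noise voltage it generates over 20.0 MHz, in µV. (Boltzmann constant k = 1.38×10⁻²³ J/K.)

4.00 µV

V_n = √(4kTRB)
4kTRB = 4 × 1.38×10⁻²³ × 290 × 5.00×10¹ × 2.00×10⁷ = 1.60×10⁻¹¹ V²
V_n = √(1.60×10⁻¹¹) = 4.00×10⁻⁶ V = 4.00 µV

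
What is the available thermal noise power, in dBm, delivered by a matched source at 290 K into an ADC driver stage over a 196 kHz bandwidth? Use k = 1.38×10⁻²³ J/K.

P_n = kTB = 1.38×10⁻²³ × 290 × 1.96×10⁵ = 7.84×10⁻¹⁶ W
In dBm: 10 log₁₀(7.84×10⁻¹⁶ / 10⁻³) = −121.1 dBm

−121.1 dBm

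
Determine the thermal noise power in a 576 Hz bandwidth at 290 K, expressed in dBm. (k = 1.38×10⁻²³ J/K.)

−146.4 dBm

P_n = kTB = 1.38×10⁻²³ × 290 × 5.76×10² = 2.31×10⁻¹⁸ W
In dBm: 10 log₁₀(2.31×10⁻¹⁸ / 10⁻³) = −146.4 dBm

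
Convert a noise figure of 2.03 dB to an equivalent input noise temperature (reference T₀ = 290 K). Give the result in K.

173 K

F = 10^(2.03/10) = 1.59588
T_e = (F − 1)·T₀ = (1.59588 − 1) × 290 = 173 K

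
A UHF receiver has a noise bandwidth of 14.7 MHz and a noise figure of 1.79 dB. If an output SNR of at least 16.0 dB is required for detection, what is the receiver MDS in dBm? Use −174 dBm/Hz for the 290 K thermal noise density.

Sensitivity = −174 + 10 log₁₀(B) + NF + SNR_min
= −174 + 71.67 + 1.79 + 16.0
= −84.54 dBm → −84.5 dBm

−84.5 dBm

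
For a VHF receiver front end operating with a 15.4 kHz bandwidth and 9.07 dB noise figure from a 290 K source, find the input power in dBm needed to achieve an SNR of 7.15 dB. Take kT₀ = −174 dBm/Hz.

Sensitivity = −174 + 10 log₁₀(B) + NF + SNR_min
= −174 + 41.88 + 9.07 + 7.15
= −115.90 dBm → −115.9 dBm

−115.9 dBm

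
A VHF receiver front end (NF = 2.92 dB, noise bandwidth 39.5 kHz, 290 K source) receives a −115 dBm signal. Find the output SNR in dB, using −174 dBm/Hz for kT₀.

10.1 dB

Noise floor: N = −174 + 10 log₁₀(B) + NF
10 log₁₀(3.95×10⁴) = 45.97 dB
N = −174 + 45.97 + 2.92 = −125.11 dBm
SNR = P_sig − N = −115 − (−125.11) = 10.11 dB → 10.1 dB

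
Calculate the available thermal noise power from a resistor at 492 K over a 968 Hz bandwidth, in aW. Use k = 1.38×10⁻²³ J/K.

6.57 aW

P_n = kTB = 1.38×10⁻²³ × 492 × 9.68×10² = 6.57×10⁻¹⁸ W = 6.57 aW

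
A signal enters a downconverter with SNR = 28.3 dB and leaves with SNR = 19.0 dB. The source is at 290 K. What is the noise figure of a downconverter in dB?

9.3 dB

NF (dB) = SNR_in(dB) − SNR_out(dB) when the source is at T₀
NF = 28.3 − 19.0 = 9.3 dB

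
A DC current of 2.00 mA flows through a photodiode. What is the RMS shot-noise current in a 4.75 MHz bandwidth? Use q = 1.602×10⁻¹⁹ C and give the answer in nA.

I_n = √(2qI·B)
2qI·B = 2 × 1.602×10⁻¹⁹ × 2.00×10⁻³ × 4.75×10⁶ = 3.04×10⁻¹⁵ A²
I_n = √(3.04×10⁻¹⁵) = 5.52×10⁻⁸ A = 55.2 nA

55.2 nA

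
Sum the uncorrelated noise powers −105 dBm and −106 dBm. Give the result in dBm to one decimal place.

Convert to linear, add, convert back:
P₁ = 3.16×10⁻¹⁴ W, P₂ = 2.51×10⁻¹⁴ W
P_tot = 5.67×10⁻¹⁴ W → 10 log₁₀(P_tot / 10⁻³) = −102.5 dBm

−102.5 dBm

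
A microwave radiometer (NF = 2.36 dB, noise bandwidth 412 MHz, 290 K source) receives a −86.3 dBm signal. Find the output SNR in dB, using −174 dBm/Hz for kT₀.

−0.8 dB

Noise floor: N = −174 + 10 log₁₀(B) + NF
10 log₁₀(4.12×10⁸) = 86.15 dB
N = −174 + 86.15 + 2.36 = −85.49 dBm
SNR = P_sig − N = −86.3 − (−85.49) = −0.81 dB → −0.8 dB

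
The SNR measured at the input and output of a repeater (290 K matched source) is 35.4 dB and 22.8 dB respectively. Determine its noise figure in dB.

12.6 dB

NF (dB) = SNR_in(dB) − SNR_out(dB) when the source is at T₀
NF = 35.4 − 22.8 = 12.6 dB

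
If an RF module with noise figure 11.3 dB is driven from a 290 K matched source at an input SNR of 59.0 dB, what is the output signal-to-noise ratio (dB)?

47.7 dB

By definition F = SNR_in/SNR_out, so in dB: SNR_out = SNR_in − NF
SNR_out = 59.0 − 11.3 = 47.7 dB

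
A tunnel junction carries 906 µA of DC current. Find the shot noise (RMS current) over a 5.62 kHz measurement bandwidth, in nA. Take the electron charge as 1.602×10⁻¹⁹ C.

I_n = √(2qI·B)
2qI·B = 2 × 1.602×10⁻¹⁹ × 9.06×10⁻⁴ × 5.62×10³ = 1.63×10⁻¹⁸ A²
I_n = √(1.63×10⁻¹⁸) = 1.28×10⁻⁹ A = 1.28 nA

1.28 nA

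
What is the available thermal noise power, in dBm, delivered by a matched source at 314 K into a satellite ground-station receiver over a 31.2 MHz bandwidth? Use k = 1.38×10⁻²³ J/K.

−98.7 dBm

P_n = kTB = 1.38×10⁻²³ × 314 × 3.12×10⁷ = 1.35×10⁻¹³ W
In dBm: 10 log₁₀(1.35×10⁻¹³ / 10⁻³) = −98.7 dBm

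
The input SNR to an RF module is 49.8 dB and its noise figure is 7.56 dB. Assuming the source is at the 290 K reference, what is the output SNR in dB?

By definition F = SNR_in/SNR_out, so in dB: SNR_out = SNR_in − NF
SNR_out = 49.8 − 7.56 = 42.24 dB

42.24 dB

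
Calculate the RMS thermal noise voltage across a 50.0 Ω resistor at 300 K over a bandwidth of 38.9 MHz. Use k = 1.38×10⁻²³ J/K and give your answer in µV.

5.68 µV

V_n = √(4kTRB)
4kTRB = 4 × 1.38×10⁻²³ × 300 × 5.00×10¹ × 3.89×10⁷ = 3.22×10⁻¹¹ V²
V_n = √(3.22×10⁻¹¹) = 5.68×10⁻⁶ V = 5.68 µV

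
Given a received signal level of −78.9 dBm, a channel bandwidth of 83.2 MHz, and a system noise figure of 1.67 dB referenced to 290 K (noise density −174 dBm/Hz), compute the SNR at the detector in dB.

Noise floor: N = −174 + 10 log₁₀(B) + NF
10 log₁₀(8.32×10⁷) = 79.2 dB
N = −174 + 79.2 + 1.67 = −93.13 dBm
SNR = P_sig − N = −78.9 − (−93.13) = 14.23 dB → 14.2 dB

14.2 dB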